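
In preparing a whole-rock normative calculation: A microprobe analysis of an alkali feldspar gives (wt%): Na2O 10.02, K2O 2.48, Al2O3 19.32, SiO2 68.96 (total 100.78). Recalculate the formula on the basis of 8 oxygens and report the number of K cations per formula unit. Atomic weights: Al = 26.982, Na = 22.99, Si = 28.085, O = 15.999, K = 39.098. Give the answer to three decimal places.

0.138 K apfu

Na2O: 10.02/61.979 = 0.16167 mol → 0.32334 mol Na, 0.16167 mol O.
K2O: 2.48/94.195 = 0.02633 mol → 0.05266 mol K, 0.02633 mol O.
Al2O3: 19.32/101.961 = 0.18948 mol → 0.37896 mol Al, 0.56844 mol O.
SiO2: 68.96/60.083 = 1.14775 mol → 1.14775 mol Si, 2.29550 mol O.
Total oxygen = 3.05194 mol. Normalization factor = 8/3.05194 = 2.62128.
K per 8 O = 0.05266 × 2.62128 = 0.138.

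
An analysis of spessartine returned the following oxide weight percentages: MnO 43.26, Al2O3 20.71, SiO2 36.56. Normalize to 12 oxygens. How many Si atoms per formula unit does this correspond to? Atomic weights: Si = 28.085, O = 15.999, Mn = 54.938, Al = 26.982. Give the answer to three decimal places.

MnO: 43.26/70.937 = 0.60984 mol → 0.60984 mol Mn, 0.60984 mol O.
Al2O3: 20.71/101.961 = 0.20312 mol → 0.40624 mol Al, 0.60936 mol O.
SiO2: 36.56/60.083 = 0.60849 mol → 0.60849 mol Si, 1.21698 mol O.
Total oxygen = 2.43618 mol. Normalization factor = 12/2.43618 = 4.92574.
Si per 12 O = 0.60849 × 4.92574 = 2.997.

2.997 Si apfu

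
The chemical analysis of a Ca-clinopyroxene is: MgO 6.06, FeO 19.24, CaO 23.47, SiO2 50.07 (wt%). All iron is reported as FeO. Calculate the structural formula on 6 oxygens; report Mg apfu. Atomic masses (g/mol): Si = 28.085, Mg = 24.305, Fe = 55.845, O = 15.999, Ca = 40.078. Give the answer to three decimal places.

0.360 Mg apfu

MgO (M=40.304): mol = 0.15036; Mg = 0.15036, O = 0.15036.
FeO (M=71.844): mol = 0.26780; Fe = 0.26780, O = 0.26780.
CaO (M=56.077): mol = 0.41853; Ca = 0.41853, O = 0.41853.
SiO2 (M=60.083): mol = 0.83335; Si = 0.83335, O = 1.66670.
ΣO = 2.50339; factor = 6/ΣO = 2.39675.
Mg apfu = 0.15036 × 2.39675 = 0.360.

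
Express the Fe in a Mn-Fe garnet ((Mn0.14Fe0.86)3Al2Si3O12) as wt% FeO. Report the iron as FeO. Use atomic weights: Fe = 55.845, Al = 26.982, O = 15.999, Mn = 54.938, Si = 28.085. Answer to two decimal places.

Formula mass = 497.361 g/mol.
2.58 Fe → 2.5800 mol FeO per formula unit; M(FeO) = 71.844, so FeO mass = 185.358 g.
185.358/497.361 × 100 = 37.27 wt%.

37.27 wt%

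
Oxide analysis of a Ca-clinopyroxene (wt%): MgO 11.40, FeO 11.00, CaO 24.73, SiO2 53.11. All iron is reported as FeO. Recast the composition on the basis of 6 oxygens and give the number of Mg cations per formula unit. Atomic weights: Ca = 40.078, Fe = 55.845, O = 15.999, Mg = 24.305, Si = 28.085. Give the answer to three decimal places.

0.642 Mg apfu

MgO: 11.40/40.304 = 0.28285 mol → 0.28285 mol Mg, 0.28285 mol O.
FeO: 11.00/71.844 = 0.15311 mol → 0.15311 mol Fe, 0.15311 mol O.
CaO: 24.73/56.077 = 0.44100 mol → 0.44100 mol Ca, 0.44100 mol O.
SiO2: 53.11/60.083 = 0.88394 mol → 0.88394 mol Si, 1.76788 mol O.
Total oxygen = 2.64484 mol. Normalization factor = 6/2.64484 = 2.26857.
Mg per 6 O = 0.28285 × 2.26857 = 0.642.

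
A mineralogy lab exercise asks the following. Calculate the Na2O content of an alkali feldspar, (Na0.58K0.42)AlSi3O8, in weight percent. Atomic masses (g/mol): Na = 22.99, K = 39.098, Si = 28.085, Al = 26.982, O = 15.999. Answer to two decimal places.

M((Na0.58K0.42)AlSi3O8) = 268.984 g/mol; M(Na2O) = 61.979 g/mol.
Moles Na2O per formula unit = 0.58 Na ÷ 2 = 0.2900.
Na2O fraction = (0.2900 × 61.979) / 268.984 = 17.974/268.984 = 0.0668.

6.68 wt%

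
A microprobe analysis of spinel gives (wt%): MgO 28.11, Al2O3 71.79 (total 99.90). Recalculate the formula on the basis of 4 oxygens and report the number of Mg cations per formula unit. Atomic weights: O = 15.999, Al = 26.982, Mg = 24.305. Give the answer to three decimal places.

MgO: 28.11/40.304 = 0.69745 mol → 0.69745 mol Mg, 0.69745 mol O.
Al2O3: 71.79/101.961 = 0.70409 mol → 1.40818 mol Al, 2.11227 mol O.
Total oxygen = 2.80972 mol. Normalization factor = 4/2.80972 = 1.42363.
Mg per 4 O = 0.69745 × 1.42363 = 0.993.

0.993 Mg apfu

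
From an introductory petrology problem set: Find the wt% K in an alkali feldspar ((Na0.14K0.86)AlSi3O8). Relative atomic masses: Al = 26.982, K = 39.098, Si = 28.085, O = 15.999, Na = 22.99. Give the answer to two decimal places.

Molar mass of (Na0.14K0.86)AlSi3O8: 0.14×22.99 + 0.86×39.098 + 1×26.982 + 3×28.085 + 8×15.999 = 276.072 g/mol.
Mass of K per formula unit: 0.86 × 39.098 = 33.624 g.
Weight fraction K = 33.624 / 276.072 = 0.1218.

12.18 mass %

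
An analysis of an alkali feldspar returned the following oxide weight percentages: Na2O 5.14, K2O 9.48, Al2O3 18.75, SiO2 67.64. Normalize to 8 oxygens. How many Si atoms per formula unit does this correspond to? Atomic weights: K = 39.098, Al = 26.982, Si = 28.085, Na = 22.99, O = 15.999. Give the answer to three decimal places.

3.015 Si apfu

Na2O: 5.14/61.979 = 0.08293 mol → 0.16586 mol Na, 0.08293 mol O.
K2O: 9.48/94.195 = 0.10064 mol → 0.20128 mol K, 0.10064 mol O.
Al2O3: 18.75/101.961 = 0.18389 mol → 0.36778 mol Al, 0.55167 mol O.
SiO2: 67.64/60.083 = 1.12578 mol → 1.12578 mol Si, 2.25156 mol O.
Total oxygen = 2.98680 mol. Normalization factor = 8/2.98680 = 2.67845.
Si per 8 O = 1.12578 × 2.67845 = 3.015.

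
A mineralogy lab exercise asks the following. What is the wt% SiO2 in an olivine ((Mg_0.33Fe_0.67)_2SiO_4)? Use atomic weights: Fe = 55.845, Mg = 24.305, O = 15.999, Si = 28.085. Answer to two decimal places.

32.84 wt%

Molar mass of (Mg_0.33Fe_0.67)_2SiO_4 = 0.66·24.305 + 1.34·55.845 + 1·28.085 + 4·15.999 = 182.955 g/mol.
Each formula unit contains 1 Si, equivalent to 1/1 = 1.0000 mol SiO2.
M(SiO2) = 1×28.085 + 2×15.999 = 60.083 g/mol.
Mass of SiO2 per formula unit = 1.0000 × 60.083 = 60.083 g.
SiO2 wt% = 60.083 / 182.955 × 100 = 32.84%.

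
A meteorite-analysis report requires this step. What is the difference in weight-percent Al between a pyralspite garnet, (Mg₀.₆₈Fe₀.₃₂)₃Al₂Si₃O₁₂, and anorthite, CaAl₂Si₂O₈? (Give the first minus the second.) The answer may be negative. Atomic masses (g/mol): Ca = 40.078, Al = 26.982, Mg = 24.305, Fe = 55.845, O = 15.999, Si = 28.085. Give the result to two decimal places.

-6.95 percentage points

First mineral: 53.964 g Al in 433.400 g formula = 12.45 wt% Al.
Second mineral: 53.964 g Al in 278.204 g formula = 19.40 wt% Al.
12.45% − 19.40% gives a difference of -6.95 percentage points.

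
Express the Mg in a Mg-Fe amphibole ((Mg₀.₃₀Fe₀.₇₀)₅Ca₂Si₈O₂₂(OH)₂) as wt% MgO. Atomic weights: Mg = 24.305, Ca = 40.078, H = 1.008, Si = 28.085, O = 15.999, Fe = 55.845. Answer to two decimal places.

6.55 wt%

M((Mg₀.₃₀Fe₀.₇₀)₅Ca₂Si₈O₂₂(OH)₂) = 922.743 g/mol; M(MgO) = 40.304 g/mol.
Moles MgO per formula unit = 1.50 Mg ÷ 1 = 1.5000.
MgO fraction = (1.5000 × 40.304) / 922.743 = 60.456/922.743 = 0.0655.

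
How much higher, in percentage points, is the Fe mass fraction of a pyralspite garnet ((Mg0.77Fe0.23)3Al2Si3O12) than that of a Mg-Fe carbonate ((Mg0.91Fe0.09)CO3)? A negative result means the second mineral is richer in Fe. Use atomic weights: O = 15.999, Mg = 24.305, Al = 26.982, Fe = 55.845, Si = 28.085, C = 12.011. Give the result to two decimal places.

3.30 percentage points

Fe in (Mg0.77Fe0.23)3Al2Si3O12: molar mass 424.885 g/mol; 0.69×55.845 = 38.533 g → 9.07 wt%.
Fe in (Mg0.91Fe0.09)CO3: molar mass 87.152 g/mol; 0.09×55.845 = 5.026 g → 5.77 wt%.
Difference = 9.07 − 5.77 = 3.30 percentage points.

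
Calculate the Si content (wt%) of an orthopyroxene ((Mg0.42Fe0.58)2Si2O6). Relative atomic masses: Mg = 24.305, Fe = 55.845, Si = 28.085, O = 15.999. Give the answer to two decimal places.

23.66 wt%

Molar mass of (Mg0.42Fe0.58)2Si2O6: 0.84*24.305 + 1.16*55.845 + 2*28.085 + 6*15.999 = 237.360 g/mol.
Mass of Si per formula unit: 2 × 28.085 = 56.170 g.
Weight fraction Si = 56.170 / 237.360 = 0.2366.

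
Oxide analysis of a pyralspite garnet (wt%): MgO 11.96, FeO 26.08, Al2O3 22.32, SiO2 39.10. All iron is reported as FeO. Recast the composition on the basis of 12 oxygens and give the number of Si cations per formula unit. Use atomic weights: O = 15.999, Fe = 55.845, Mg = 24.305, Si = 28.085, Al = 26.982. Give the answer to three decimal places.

MgO (M=40.304): mol = 0.29674; Mg = 0.29674, O = 0.29674.
FeO (M=71.844): mol = 0.36301; Fe = 0.36301, O = 0.36301.
Al2O3 (M=101.961): mol = 0.21891; Al = 0.43782, O = 0.65673.
SiO2 (M=60.083): mol = 0.65077; Si = 0.65077, O = 1.30154.
ΣO = 2.61802; factor = 12/ΣO = 4.58362.
Si apfu = 0.65077 × 4.58362 = 2.983.

2.983 Si apfu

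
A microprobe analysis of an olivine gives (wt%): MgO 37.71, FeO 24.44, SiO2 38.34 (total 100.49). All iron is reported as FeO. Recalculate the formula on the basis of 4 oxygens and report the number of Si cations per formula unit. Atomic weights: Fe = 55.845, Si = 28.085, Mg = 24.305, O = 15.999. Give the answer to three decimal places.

1.000 Si apfu

MgO (M=40.304): mol = 0.93564; Mg = 0.93564, O = 0.93564.
FeO (M=71.844): mol = 0.34018; Fe = 0.34018, O = 0.34018.
SiO2 (M=60.083): mol = 0.63812; Si = 0.63812, O = 1.27624.
ΣO = 2.55206; factor = 4/ΣO = 1.56736.
Si apfu = 0.63812 × 1.56736 = 1.000.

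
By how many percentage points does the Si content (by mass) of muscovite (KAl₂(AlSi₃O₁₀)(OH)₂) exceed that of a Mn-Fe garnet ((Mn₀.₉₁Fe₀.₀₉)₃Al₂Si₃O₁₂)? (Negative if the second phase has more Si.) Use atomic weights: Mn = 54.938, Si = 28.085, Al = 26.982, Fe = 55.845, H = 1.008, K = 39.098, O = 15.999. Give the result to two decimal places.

First mineral: 84.255 g Si in 398.303 g formula = 21.15 wt% Si.
Second mineral: 84.255 g Si in 495.266 g formula = 17.01 wt% Si.
21.15% − 17.01% gives a difference of 4.14 percentage points.

4.14 percentage points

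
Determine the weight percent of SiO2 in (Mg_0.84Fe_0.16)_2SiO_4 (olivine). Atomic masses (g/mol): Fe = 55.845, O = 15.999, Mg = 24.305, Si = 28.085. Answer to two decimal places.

M((Mg_0.84Fe_0.16)_2SiO_4) = 150.784 g/mol; M(SiO2) = 60.083 g/mol.
Moles SiO2 per formula unit = 1 Si ÷ 1 = 1.0000.
SiO2 fraction = (1.0000 × 60.083) / 150.784 = 60.083/150.784 = 0.3985.

39.85 wt%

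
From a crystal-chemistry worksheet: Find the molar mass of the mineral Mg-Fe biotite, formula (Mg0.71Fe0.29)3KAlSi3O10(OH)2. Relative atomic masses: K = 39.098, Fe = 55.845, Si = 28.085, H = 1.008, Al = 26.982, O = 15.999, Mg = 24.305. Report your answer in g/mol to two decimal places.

444.69 g/mol

The formula mass is the sum 2.13×24.305 + 0.87×55.845 + 1×39.098 + 1×26.982 + 3×28.085 + 12×15.999 + 2×1.008.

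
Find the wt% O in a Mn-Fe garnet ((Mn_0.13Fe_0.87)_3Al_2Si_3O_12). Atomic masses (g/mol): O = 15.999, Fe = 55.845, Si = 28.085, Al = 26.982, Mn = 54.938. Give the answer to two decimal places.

38.60 wt%

Formula mass = 0.39*54.938 + 2.61*55.845 + 2*26.982 + 3*28.085 + 12*15.999 = 497.388 g/mol, of which 191.988 g is O.
So O makes up 191.988/497.388 = 0.3860 of the mass, i.e. 38.60%.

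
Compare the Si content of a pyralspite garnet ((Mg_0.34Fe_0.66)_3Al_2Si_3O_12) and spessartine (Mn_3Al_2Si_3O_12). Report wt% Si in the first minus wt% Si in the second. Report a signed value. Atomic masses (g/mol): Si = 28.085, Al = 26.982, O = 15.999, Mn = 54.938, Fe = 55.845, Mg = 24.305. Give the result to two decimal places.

1.08 percentage points

First mineral: 84.255 g Si in 465.571 g formula = 18.10 wt% Si.
Second mineral: 84.255 g Si in 495.021 g formula = 17.02 wt% Si.
18.10% − 17.02% gives a difference of 1.08 percentage points.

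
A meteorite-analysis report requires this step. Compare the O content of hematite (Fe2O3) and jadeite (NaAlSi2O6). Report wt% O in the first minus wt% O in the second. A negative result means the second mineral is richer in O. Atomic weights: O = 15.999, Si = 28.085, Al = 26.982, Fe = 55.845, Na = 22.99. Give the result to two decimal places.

-17.43 percentage points

M(Fe2O3) = 159.687 g/mol, so wt% O = 47.997/159.687 × 100 = 30.06%.
M(NaAlSi2O6) = 202.136 g/mol, so wt% O = 95.994/202.136 × 100 = 47.49%.
30.06 − 47.49 = -17.43 pp.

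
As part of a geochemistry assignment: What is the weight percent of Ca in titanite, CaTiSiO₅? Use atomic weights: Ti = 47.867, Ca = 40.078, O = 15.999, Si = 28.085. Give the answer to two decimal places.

20.45 wt%

Formula mass = 1·40.078 + 1·47.867 + 1·28.085 + 5·15.999 = 196.025 g/mol, of which 40.078 g is Ca.
So Ca makes up 40.078/196.025 = 0.2045 of the mass, i.e. 20.45%.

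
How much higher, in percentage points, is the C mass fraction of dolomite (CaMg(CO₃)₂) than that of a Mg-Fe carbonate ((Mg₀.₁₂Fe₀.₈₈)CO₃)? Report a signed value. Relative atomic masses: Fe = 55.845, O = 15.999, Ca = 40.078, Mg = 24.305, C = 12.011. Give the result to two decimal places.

First mineral: 24.022 g C in 184.399 g formula = 13.03 wt% C.
Second mineral: 12.011 g C in 112.068 g formula = 10.72 wt% C.
13.03% − 10.72% gives a difference of 2.31 percentage points.

2.31 percentage points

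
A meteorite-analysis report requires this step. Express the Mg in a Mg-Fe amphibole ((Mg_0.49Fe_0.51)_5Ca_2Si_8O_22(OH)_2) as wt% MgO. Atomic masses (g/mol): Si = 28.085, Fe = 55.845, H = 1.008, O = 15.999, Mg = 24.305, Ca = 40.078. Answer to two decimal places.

11.06 wt%

M((Mg_0.49Fe_0.51)_5Ca_2Si_8O_22(OH)_2) = 892.780 g/mol; M(MgO) = 40.304 g/mol.
Moles MgO per formula unit = 2.45 Mg ÷ 1 = 2.4500.
MgO fraction = (2.4500 × 40.304) / 892.780 = 98.745/892.780 = 0.1106.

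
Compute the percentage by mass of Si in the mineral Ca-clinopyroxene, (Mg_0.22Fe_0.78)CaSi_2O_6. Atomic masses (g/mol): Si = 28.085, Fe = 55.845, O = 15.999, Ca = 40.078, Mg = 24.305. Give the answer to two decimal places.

23.29 wt%

Formula mass = 0.22*24.305 + 0.78*55.845 + 1*40.078 + 2*28.085 + 6*15.999 = 241.148 g/mol, of which 56.170 g is Si.
So Si makes up 56.170/241.148 = 0.2329 of the mass, i.e. 23.29%.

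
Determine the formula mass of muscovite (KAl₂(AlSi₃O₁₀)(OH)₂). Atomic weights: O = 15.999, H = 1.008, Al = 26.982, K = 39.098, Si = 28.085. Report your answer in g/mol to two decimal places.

398.30 g/mol

M = 1×39.098 + 3×26.982 + 3×28.085 + 12×15.999 + 2×1.008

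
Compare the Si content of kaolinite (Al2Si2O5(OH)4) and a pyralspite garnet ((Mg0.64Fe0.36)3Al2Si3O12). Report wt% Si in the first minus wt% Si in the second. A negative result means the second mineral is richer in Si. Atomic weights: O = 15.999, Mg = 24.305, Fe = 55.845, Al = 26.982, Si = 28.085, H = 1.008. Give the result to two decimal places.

Si in Al2Si2O5(OH)4: molar mass 258.157 g/mol; 2×28.085 = 56.170 g → 21.76 wt%.
Si in (Mg0.64Fe0.36)3Al2Si3O12: molar mass 437.185 g/mol; 3×28.085 = 84.255 g → 19.27 wt%.
Difference = 21.76 − 19.27 = 2.49 percentage points.

2.49 percentage points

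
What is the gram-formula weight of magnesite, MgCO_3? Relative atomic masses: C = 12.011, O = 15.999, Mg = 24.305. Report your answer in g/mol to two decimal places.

M = 1(24.305) + 1(12.011) + 3(15.999)

84.31 g/mol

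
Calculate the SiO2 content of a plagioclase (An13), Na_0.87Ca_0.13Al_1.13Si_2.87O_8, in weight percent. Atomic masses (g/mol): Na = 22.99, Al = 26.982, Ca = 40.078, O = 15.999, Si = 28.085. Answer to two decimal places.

Molar mass of Na_0.87Ca_0.13Al_1.13Si_2.87O_8 = 0.87×22.99 + 0.13×40.078 + 1.13×26.982 + 2.87×28.085 + 8×15.999 = 264.297 g/mol.
Each formula unit contains 2.87 Si, equivalent to 2.87/1 = 2.8700 mol SiO2.
M(SiO2) = 1×28.085 + 2×15.999 = 60.083 g/mol.
Mass of SiO2 per formula unit = 2.8700 × 60.083 = 172.438 g.
SiO2 wt% = 172.438 / 264.297 × 100 = 65.24%.

65.24 wt%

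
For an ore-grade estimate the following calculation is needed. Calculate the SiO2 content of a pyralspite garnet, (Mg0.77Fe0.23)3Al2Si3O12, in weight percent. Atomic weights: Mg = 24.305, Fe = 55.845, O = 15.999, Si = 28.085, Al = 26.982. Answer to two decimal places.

42.42 wt%

Molar mass of (Mg0.77Fe0.23)3Al2Si3O12 = 2.31·24.305 + 0.69·55.845 + 2·26.982 + 3·28.085 + 12·15.999 = 424.885 g/mol.
Each formula unit contains 3 Si, equivalent to 3/1 = 3.0000 mol SiO2.
M(SiO2) = 1×28.085 + 2×15.999 = 60.083 g/mol.
Mass of SiO2 per formula unit = 3.0000 × 60.083 = 180.249 g.
SiO2 wt% = 180.249 / 424.885 × 100 = 42.42%.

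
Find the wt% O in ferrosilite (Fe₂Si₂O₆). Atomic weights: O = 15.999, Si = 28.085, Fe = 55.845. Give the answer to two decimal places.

36.38 mass %

Molar mass of Fe₂Si₂O₆: 2×55.845 + 2×28.085 + 6×15.999 = 263.854 g/mol.
Mass of O per formula unit: 6 × 15.999 = 95.994 g.
Weight fraction O = 95.994 / 263.854 = 0.3638.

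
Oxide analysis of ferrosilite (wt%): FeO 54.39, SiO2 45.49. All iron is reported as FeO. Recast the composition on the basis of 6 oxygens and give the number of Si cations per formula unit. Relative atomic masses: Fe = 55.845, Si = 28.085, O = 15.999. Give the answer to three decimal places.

2.000 Si apfu

FeO (M=71.844): mol = 0.75706; Fe = 0.75706, O = 0.75706.
SiO2 (M=60.083): mol = 0.75712; Si = 0.75712, O = 1.51424.
ΣO = 2.27130; factor = 6/ΣO = 2.64166.
Si apfu = 0.75712 × 2.64166 = 2.000.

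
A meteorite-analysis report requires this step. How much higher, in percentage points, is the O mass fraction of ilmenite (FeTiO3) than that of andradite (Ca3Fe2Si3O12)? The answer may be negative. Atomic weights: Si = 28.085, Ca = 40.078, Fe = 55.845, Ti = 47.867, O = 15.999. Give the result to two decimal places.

First mineral: 47.997 g O in 151.709 g formula = 31.64 wt% O.
Second mineral: 191.988 g O in 508.167 g formula = 37.78 wt% O.
31.64% − 37.78% gives a difference of -6.14 percentage points.

-6.14 percentage points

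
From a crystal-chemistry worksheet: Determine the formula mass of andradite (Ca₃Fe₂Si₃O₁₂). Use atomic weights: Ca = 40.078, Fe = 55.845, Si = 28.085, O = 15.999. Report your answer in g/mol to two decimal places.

Ca: 3 × 40.078 = 120.2340
Fe: 2 × 55.845 = 111.6900
Si: 3 × 28.085 = 84.2550
O: 12 × 15.999 = 191.9880
Summing the contributions gives the formula mass.

508.17 g/mol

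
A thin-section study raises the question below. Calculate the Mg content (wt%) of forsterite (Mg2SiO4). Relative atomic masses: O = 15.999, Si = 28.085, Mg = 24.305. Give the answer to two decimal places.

Formula mass = 2*24.305 + 1*28.085 + 4*15.999 = 140.691 g/mol, of which 48.610 g is Mg.
So Mg makes up 48.610/140.691 = 0.3455 of the mass, i.e. 34.55%.

34.55 wt%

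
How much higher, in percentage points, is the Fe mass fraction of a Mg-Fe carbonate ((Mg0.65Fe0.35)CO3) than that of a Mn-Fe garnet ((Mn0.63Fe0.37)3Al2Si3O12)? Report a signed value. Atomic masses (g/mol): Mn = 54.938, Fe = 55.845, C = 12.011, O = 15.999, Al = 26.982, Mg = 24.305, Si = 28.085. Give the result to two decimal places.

8.00 percentage points

M((Mg0.65Fe0.35)CO3) = 95.352 g/mol, so wt% Fe = 19.546/95.352 × 100 = 20.50%.
M((Mn0.63Fe0.37)3Al2Si3O12) = 496.028 g/mol, so wt% Fe = 61.988/496.028 × 100 = 12.50%.
20.50 − 12.50 = 8.00 pp.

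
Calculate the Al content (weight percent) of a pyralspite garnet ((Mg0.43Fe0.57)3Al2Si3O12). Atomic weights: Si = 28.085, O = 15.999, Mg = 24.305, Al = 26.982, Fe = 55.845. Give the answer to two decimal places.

11.81 weight percent

Molar mass of (Mg0.43Fe0.57)3Al2Si3O12: 1.29*24.305 + 1.71*55.845 + 2*26.982 + 3*28.085 + 12*15.999 = 457.055 g/mol.
Mass of Al per formula unit: 2 × 26.982 = 53.964 g.
Weight fraction Al = 53.964 / 457.055 = 0.1181.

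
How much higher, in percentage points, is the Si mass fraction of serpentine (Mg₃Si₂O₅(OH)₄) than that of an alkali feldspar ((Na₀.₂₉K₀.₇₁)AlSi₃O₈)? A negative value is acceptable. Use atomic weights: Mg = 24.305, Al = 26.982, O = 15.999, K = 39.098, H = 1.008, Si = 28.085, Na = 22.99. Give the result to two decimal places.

-10.52 percentage points

M(Mg₃Si₂O₅(OH)₄) = 277.108 g/mol, so wt% Si = 56.170/277.108 × 100 = 20.27%.
M((Na₀.₂₉K₀.₇₁)AlSi₃O₈) = 273.656 g/mol, so wt% Si = 84.255/273.656 × 100 = 30.79%.
20.27 − 30.79 = -10.52 pp.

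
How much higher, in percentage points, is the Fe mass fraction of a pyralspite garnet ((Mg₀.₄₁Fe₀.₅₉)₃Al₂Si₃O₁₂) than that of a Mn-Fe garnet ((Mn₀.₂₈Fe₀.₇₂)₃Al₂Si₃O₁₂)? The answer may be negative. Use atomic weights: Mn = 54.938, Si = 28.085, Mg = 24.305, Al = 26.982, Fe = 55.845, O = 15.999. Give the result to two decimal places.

Fe in (Mg₀.₄₁Fe₀.₅₉)₃Al₂Si₃O₁₂: molar mass 458.948 g/mol; 1.77×55.845 = 98.846 g → 21.54 wt%.
Fe in (Mn₀.₂₈Fe₀.₇₂)₃Al₂Si₃O₁₂: molar mass 496.980 g/mol; 2.16×55.845 = 120.625 g → 24.27 wt%.
Difference = 21.54 − 24.27 = -2.73 percentage points.

-2.73 percentage points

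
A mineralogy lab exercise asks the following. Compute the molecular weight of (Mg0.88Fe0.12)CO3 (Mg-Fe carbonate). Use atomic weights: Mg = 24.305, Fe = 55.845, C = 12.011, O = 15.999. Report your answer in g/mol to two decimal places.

88.10 g/mol

The formula mass is the sum 0.88*24.305 + 0.12*55.845 + 1*12.011 + 3*15.999.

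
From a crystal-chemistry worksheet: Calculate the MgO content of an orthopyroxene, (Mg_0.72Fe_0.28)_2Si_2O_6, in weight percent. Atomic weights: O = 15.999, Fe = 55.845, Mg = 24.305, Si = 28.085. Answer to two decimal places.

26.57 wt%

Molar mass of (Mg_0.72Fe_0.28)_2Si_2O_6 = 1.44·24.305 + 0.56·55.845 + 2·28.085 + 6·15.999 = 218.436 g/mol.
Each formula unit contains 1.44 Mg, equivalent to 1.44/1 = 1.4400 mol MgO.
M(MgO) = 1×24.305 + 1×15.999 = 40.304 g/mol.
Mass of MgO per formula unit = 1.4400 × 40.304 = 58.038 g.
MgO wt% = 58.038 / 218.436 × 100 = 26.57%.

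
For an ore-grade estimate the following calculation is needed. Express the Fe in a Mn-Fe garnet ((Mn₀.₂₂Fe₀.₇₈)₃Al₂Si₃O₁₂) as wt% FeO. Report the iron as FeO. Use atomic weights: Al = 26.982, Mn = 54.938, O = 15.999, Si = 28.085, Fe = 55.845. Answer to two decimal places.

Molar mass of (Mn₀.₂₂Fe₀.₇₈)₃Al₂Si₃O₁₂ = 0.66×54.938 + 2.34×55.845 + 2×26.982 + 3×28.085 + 12×15.999 = 497.143 g/mol.
Each formula unit contains 2.34 Fe, equivalent to 2.34/1 = 2.3400 mol FeO.
M(FeO) = 1×55.845 + 1×15.999 = 71.844 g/mol.
Mass of FeO per formula unit = 2.3400 × 71.844 = 168.115 g.
FeO wt% = 168.115 / 497.143 × 100 = 33.82%.

33.82 wt%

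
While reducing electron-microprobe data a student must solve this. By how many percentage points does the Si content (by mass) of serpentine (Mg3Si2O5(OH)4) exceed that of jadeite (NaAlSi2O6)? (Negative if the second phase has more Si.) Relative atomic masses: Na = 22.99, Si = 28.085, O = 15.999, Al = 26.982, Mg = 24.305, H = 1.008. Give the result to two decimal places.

-7.52 percentage points

M(Mg3Si2O5(OH)4) = 277.108 g/mol, so wt% Si = 56.170/277.108 × 100 = 20.27%.
M(NaAlSi2O6) = 202.136 g/mol, so wt% Si = 56.170/202.136 × 100 = 27.79%.
20.27 − 27.79 = -7.52 pp.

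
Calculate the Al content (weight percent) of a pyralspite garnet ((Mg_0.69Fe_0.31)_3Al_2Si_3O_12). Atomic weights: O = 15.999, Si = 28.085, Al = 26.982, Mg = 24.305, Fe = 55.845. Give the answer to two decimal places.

12.48 weight percent

Molar mass of (Mg_0.69Fe_0.31)_3Al_2Si_3O_12: 2.07×24.305 + 0.93×55.845 + 2×26.982 + 3×28.085 + 12×15.999 = 432.454 g/mol.
Mass of Al per formula unit: 2 × 26.982 = 53.964 g.
Weight fraction Al = 53.964 / 432.454 = 0.1248.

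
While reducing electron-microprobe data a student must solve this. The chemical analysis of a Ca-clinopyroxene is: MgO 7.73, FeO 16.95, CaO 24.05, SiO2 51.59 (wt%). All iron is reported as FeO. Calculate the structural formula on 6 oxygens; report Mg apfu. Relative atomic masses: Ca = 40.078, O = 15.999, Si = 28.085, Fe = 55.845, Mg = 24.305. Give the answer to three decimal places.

0.447 Mg apfu

7.73 wt% MgO ÷ 40.304 g/mol = 0.19179 mol, giving 0.19179 Mg and 0.19179 O.
16.95 wt% FeO ÷ 71.844 g/mol = 0.23593 mol, giving 0.23593 Fe and 0.23593 O.
24.05 wt% CaO ÷ 56.077 g/mol = 0.42887 mol, giving 0.42887 Ca and 0.42887 O.
51.59 wt% SiO2 ÷ 60.083 g/mol = 0.85865 mol, giving 0.85865 Si and 1.71730 O.
Oxygen sums to 2.57389; scaling by 6/2.57389 = 2.33110 puts the formula on 6 O.
Mg: 0.19179 × 2.33110 = 0.447 atoms per formula unit.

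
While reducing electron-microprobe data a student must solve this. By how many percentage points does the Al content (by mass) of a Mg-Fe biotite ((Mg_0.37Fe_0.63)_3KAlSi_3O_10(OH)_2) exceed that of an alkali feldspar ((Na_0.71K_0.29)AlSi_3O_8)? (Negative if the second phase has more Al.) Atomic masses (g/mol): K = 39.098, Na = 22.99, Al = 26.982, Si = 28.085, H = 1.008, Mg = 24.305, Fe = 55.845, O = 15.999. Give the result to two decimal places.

-4.45 percentage points

Al in (Mg_0.37Fe_0.63)_3KAlSi_3O_10(OH)_2: molar mass 476.865 g/mol; 1×26.982 = 26.982 g → 5.66 wt%.
Al in (Na_0.71K_0.29)AlSi_3O_8: molar mass 266.890 g/mol; 1×26.982 = 26.982 g → 10.11 wt%.
Difference = 5.66 − 10.11 = -4.45 percentage points.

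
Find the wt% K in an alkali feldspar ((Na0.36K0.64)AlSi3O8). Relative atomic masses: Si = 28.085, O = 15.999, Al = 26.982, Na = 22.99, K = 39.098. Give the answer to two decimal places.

9.18 wt%

Formula mass = 0.36·22.99 + 0.64·39.098 + 1·26.982 + 3·28.085 + 8·15.999 = 272.528 g/mol, of which 25.023 g is K.
So K makes up 25.023/272.528 = 0.0918 of the mass, i.e. 9.18%.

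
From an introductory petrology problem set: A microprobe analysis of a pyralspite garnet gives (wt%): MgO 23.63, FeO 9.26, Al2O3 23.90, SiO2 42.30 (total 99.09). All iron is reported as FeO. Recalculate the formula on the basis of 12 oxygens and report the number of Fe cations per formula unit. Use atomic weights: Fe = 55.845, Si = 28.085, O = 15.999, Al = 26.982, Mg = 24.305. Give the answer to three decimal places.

MgO (M=40.304): mol = 0.58629; Mg = 0.58629, O = 0.58629.
FeO (M=71.844): mol = 0.12889; Fe = 0.12889, O = 0.12889.
Al2O3 (M=101.961): mol = 0.23440; Al = 0.46880, O = 0.70320.
SiO2 (M=60.083): mol = 0.70403; Si = 0.70403, O = 1.40806.
ΣO = 2.82644; factor = 12/ΣO = 4.24562.
Fe apfu = 0.12889 × 4.24562 = 0.547.

0.547 Fe apfu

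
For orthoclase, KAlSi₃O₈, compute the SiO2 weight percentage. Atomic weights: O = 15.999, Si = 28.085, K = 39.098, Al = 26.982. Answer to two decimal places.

64.76 wt%

Molar mass of KAlSi₃O₈ = 1*39.098 + 1*26.982 + 3*28.085 + 8*15.999 = 278.327 g/mol.
Each formula unit contains 3 Si, equivalent to 3/1 = 3.0000 mol SiO2.
M(SiO2) = 1×28.085 + 2×15.999 = 60.083 g/mol.
Mass of SiO2 per formula unit = 3.0000 × 60.083 = 180.249 g.
SiO2 wt% = 180.249 / 278.327 × 100 = 64.76%.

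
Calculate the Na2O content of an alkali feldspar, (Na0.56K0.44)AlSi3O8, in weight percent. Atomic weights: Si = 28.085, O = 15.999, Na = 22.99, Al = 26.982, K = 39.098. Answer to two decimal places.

M((Na0.56K0.44)AlSi3O8) = 269.307 g/mol; M(Na2O) = 61.979 g/mol.
Moles Na2O per formula unit = 0.56 Na ÷ 2 = 0.2800.
Na2O fraction = (0.2800 × 61.979) / 269.307 = 17.354/269.307 = 0.0644.

6.44 wt%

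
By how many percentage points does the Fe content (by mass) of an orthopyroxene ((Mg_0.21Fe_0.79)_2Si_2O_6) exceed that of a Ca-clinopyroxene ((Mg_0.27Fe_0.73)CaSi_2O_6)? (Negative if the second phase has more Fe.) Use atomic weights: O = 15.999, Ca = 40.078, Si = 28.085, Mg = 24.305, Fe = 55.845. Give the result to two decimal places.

18.19 percentage points

M((Mg_0.21Fe_0.79)_2Si_2O_6) = 250.607 g/mol, so wt% Fe = 88.235/250.607 × 100 = 35.21%.
M((Mg_0.27Fe_0.73)CaSi_2O_6) = 239.571 g/mol, so wt% Fe = 40.767/239.571 × 100 = 17.02%.
35.21 − 17.02 = 18.19 pp.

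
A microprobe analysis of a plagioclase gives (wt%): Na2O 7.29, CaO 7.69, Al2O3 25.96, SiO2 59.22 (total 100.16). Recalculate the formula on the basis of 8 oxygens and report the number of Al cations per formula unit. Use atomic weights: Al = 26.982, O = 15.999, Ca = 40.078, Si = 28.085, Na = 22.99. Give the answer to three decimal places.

1.363 Al apfu

7.29 wt% Na2O ÷ 61.979 g/mol = 0.11762 mol, giving 0.23524 Na and 0.11762 O.
7.69 wt% CaO ÷ 56.077 g/mol = 0.13713 mol, giving 0.13713 Ca and 0.13713 O.
25.96 wt% Al2O3 ÷ 101.961 g/mol = 0.25461 mol, giving 0.50922 Al and 0.76383 O.
59.22 wt% SiO2 ÷ 60.083 g/mol = 0.98564 mol, giving 0.98564 Si and 1.97128 O.
Oxygen sums to 2.98986; scaling by 8/2.98986 = 2.67571 puts the formula on 8 O.
Al: 0.50922 × 2.67571 = 1.363 atoms per formula unit.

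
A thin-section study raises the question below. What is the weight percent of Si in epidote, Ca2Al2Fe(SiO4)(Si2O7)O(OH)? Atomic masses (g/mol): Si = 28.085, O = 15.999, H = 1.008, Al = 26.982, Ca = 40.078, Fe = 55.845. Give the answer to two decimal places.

Molar mass of Ca2Al2Fe(SiO4)(Si2O7)O(OH): 2*40.078 + 2*26.982 + 1*55.845 + 3*28.085 + 13*15.999 + 1*1.008 = 483.215 g/mol.
Mass of Si per formula unit: 3 × 28.085 = 84.255 g.
Weight fraction Si = 84.255 / 483.215 = 0.1744.

17.44 mass %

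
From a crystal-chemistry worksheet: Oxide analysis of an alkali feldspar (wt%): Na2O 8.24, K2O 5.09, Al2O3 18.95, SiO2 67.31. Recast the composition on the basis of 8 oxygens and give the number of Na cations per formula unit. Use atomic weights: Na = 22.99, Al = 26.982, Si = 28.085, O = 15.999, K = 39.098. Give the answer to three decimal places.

Na2O (M=61.979): mol = 0.13295; Na = 0.26590, O = 0.13295.
K2O (M=94.195): mol = 0.05404; K = 0.10808, O = 0.05404.
Al2O3 (M=101.961): mol = 0.18586; Al = 0.37172, O = 0.55758.
SiO2 (M=60.083): mol = 1.12028; Si = 1.12028, O = 2.24056.
ΣO = 2.98513; factor = 8/ΣO = 2.67995.
Na apfu = 0.26590 × 2.67995 = 0.713.

0.713 Na apfu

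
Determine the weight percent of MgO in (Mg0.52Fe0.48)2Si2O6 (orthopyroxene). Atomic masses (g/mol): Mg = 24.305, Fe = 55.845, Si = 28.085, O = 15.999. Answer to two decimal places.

18.14 wt%

Formula mass = 231.052 g/mol.
1.04 Mg → 1.0400 mol MgO per formula unit; M(MgO) = 40.304, so MgO mass = 41.916 g.
41.916/231.052 × 100 = 18.14 wt%.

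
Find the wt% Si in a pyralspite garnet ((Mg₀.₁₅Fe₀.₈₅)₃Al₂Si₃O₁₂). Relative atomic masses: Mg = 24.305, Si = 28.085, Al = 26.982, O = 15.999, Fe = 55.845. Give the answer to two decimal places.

17.42 wt%

Formula mass = 0.45·24.305 + 2.55·55.845 + 2·26.982 + 3·28.085 + 12·15.999 = 483.549 g/mol, of which 84.255 g is Si.
So Si makes up 84.255/483.549 = 0.1742 of the mass, i.e. 17.42%.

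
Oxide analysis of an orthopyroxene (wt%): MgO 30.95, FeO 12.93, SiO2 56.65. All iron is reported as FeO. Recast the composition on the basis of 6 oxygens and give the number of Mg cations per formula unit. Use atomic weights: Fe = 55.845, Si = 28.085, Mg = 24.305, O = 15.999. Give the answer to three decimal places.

MgO: 30.95/40.304 = 0.76791 mol → 0.76791 mol Mg, 0.76791 mol O.
FeO: 12.93/71.844 = 0.17997 mol → 0.17997 mol Fe, 0.17997 mol O.
SiO2: 56.65/60.083 = 0.94286 mol → 0.94286 mol Si, 1.88572 mol O.
Total oxygen = 2.83360 mol. Normalization factor = 6/2.83360 = 2.11745.
Mg per 6 O = 0.76791 × 2.11745 = 1.626.

1.626 Mg apfu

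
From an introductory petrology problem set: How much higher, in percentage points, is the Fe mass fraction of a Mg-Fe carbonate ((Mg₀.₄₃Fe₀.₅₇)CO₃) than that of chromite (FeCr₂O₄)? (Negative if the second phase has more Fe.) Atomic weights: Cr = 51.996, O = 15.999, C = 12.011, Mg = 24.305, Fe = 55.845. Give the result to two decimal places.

First mineral: 31.832 g Fe in 102.291 g formula = 31.12 wt% Fe.
Second mineral: 55.845 g Fe in 223.833 g formula = 24.95 wt% Fe.
31.12% − 24.95% gives a difference of 6.17 percentage points.

6.17 percentage points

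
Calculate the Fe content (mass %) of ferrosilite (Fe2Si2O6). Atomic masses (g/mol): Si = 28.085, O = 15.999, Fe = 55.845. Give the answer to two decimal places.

Formula mass = 2×55.845 + 2×28.085 + 6×15.999 = 263.854 g/mol, of which 111.690 g is Fe.
So Fe makes up 111.690/263.854 = 0.4233 of the mass, i.e. 42.33%.

42.33 mass %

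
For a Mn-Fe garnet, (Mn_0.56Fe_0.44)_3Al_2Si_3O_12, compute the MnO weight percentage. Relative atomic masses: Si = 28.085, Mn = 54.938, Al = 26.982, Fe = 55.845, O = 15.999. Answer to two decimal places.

24.02 wt%

Molar mass of (Mn_0.56Fe_0.44)_3Al_2Si_3O_12 = 1.68·54.938 + 1.32·55.845 + 2·26.982 + 3·28.085 + 12·15.999 = 496.218 g/mol.
Each formula unit contains 1.68 Mn, equivalent to 1.68/1 = 1.6800 mol MnO.
M(MnO) = 1×54.938 + 1×15.999 = 70.937 g/mol.
Mass of MnO per formula unit = 1.6800 × 70.937 = 119.174 g.
MnO wt% = 119.174 / 496.218 × 100 = 24.02%.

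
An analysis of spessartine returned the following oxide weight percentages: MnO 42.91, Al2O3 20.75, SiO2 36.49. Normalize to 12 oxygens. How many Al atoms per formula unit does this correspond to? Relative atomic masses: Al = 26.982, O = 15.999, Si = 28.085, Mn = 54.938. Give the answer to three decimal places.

2.010 Al apfu

42.91 wt% MnO ÷ 70.937 g/mol = 0.60490 mol, giving 0.60490 Mn and 0.60490 O.
20.75 wt% Al2O3 ÷ 101.961 g/mol = 0.20351 mol, giving 0.40702 Al and 0.61053 O.
36.49 wt% SiO2 ÷ 60.083 g/mol = 0.60733 mol, giving 0.60733 Si and 1.21466 O.
Oxygen sums to 2.43009; scaling by 12/2.43009 = 4.93809 puts the formula on 12 O.
Al: 0.40702 × 4.93809 = 2.010 atoms per formula unit.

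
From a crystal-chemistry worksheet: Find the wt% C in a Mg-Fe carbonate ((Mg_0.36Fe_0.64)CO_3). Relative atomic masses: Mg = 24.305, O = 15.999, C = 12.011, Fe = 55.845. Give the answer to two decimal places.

Formula mass = 0.36·24.305 + 0.64·55.845 + 1·12.011 + 3·15.999 = 104.499 g/mol, of which 12.011 g is C.
So C makes up 12.011/104.499 = 0.1149 of the mass, i.e. 11.49%.

11.49 mass %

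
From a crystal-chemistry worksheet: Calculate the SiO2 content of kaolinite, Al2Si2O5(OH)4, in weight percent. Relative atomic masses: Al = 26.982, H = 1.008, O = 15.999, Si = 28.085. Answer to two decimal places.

Molar mass of Al2Si2O5(OH)4 = 2×26.982 + 2×28.085 + 9×15.999 + 4×1.008 = 258.157 g/mol.
Each formula unit contains 2 Si, equivalent to 2/1 = 2.0000 mol SiO2.
M(SiO2) = 1×28.085 + 2×15.999 = 60.083 g/mol.
Mass of SiO2 per formula unit = 2.0000 × 60.083 = 120.166 g.
SiO2 wt% = 120.166 / 258.157 × 100 = 46.55%.

46.55 wt%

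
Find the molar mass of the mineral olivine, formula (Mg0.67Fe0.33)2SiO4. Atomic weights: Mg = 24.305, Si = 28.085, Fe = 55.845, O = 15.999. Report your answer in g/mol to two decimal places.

161.51 g/mol

M = 1.34*24.305 + 0.66*55.845 + 1*28.085 + 4*15.999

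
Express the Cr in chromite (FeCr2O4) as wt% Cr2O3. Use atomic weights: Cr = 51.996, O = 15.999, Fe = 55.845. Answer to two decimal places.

M(FeCr2O4) = 223.833 g/mol; M(Cr2O3) = 151.989 g/mol.
Moles Cr2O3 per formula unit = 2 Cr ÷ 2 = 1.0000.
Cr2O3 fraction = (1.0000 × 151.989) / 223.833 = 151.989/223.833 = 0.6790.

67.90 wt%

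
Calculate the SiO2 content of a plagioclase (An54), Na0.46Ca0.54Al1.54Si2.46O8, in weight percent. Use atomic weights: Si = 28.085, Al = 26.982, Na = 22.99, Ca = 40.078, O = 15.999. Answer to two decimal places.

54.57 wt%

Molar mass of Na0.46Ca0.54Al1.54Si2.46O8 = 0.46·22.99 + 0.54·40.078 + 1.54·26.982 + 2.46·28.085 + 8·15.999 = 270.851 g/mol.
Each formula unit contains 2.46 Si, equivalent to 2.46/1 = 2.4600 mol SiO2.
M(SiO2) = 1×28.085 + 2×15.999 = 60.083 g/mol.
Mass of SiO2 per formula unit = 2.4600 × 60.083 = 147.804 g.
SiO2 wt% = 147.804 / 270.851 × 100 = 54.57%.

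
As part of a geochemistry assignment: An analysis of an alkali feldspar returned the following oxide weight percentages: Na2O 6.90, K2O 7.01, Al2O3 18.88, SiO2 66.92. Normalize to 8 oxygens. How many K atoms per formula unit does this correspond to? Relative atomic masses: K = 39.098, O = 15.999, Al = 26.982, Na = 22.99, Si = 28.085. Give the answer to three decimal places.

6.90 wt% Na2O ÷ 61.979 g/mol = 0.11133 mol, giving 0.22266 Na and 0.11133 O.
7.01 wt% K2O ÷ 94.195 g/mol = 0.07442 mol, giving 0.14884 K and 0.07442 O.
18.88 wt% Al2O3 ÷ 101.961 g/mol = 0.18517 mol, giving 0.37034 Al and 0.55551 O.
66.92 wt% SiO2 ÷ 60.083 g/mol = 1.11379 mol, giving 1.11379 Si and 2.22758 O.
Oxygen sums to 2.96884; scaling by 8/2.96884 = 2.69466 puts the formula on 8 O.
K: 0.14884 × 2.69466 = 0.401 atoms per formula unit.

0.401 K apfu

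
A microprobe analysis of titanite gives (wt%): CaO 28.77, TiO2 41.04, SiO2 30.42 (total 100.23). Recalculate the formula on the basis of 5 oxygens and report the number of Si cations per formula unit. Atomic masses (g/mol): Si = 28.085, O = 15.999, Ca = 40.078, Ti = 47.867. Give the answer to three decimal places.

CaO: 28.77/56.077 = 0.51304 mol → 0.51304 mol Ca, 0.51304 mol O.
TiO2: 41.04/79.865 = 0.51387 mol → 0.51387 mol Ti, 1.02774 mol O.
SiO2: 30.42/60.083 = 0.50630 mol → 0.50630 mol Si, 1.01260 mol O.
Total oxygen = 2.55338 mol. Normalization factor = 5/2.55338 = 1.95819.
Si per 5 O = 0.50630 × 1.95819 = 0.991.

0.991 Si apfu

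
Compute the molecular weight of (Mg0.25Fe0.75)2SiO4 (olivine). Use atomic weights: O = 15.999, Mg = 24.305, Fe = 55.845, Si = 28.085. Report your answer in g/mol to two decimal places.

188.00 g/mol

The formula mass is the sum 0.50·24.305 + 1.50·55.845 + 1·28.085 + 4·15.999.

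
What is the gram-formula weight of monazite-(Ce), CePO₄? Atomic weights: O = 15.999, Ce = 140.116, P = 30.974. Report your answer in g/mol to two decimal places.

235.09 g/mol

M = 1×140.116 + 1×30.974 + 4×15.999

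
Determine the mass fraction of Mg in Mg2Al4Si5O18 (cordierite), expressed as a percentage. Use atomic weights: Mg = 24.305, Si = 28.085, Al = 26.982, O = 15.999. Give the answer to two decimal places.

Formula mass = 2*24.305 + 4*26.982 + 5*28.085 + 18*15.999 = 584.945 g/mol, of which 48.610 g is Mg.
So Mg makes up 48.610/584.945 = 0.0831 of the mass, i.e. 8.31%.

8.31 wt%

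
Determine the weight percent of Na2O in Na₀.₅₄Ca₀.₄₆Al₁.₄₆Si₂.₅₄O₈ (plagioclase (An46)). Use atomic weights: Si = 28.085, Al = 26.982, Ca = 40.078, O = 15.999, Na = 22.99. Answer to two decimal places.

6.21 wt%

Molar mass of Na₀.₅₄Ca₀.₄₆Al₁.₄₆Si₂.₅₄O₈ = 0.54*22.99 + 0.46*40.078 + 1.46*26.982 + 2.54*28.085 + 8*15.999 = 269.572 g/mol.
Each formula unit contains 0.54 Na, equivalent to 0.54/2 = 0.2700 mol Na2O.
M(Na2O) = 2×22.99 + 1×15.999 = 61.979 g/mol.
Mass of Na2O per formula unit = 0.2700 × 61.979 = 16.734 g.
Na2O wt% = 16.734 / 269.572 × 100 = 6.21%.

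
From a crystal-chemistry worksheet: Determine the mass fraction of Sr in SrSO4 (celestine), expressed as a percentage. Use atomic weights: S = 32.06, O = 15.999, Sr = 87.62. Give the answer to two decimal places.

47.70 wt%

M(SrSO4) = 183.676 g/mol.
Sr contributes 1 × 87.62 = 87.620 g per mole.
87.620/183.676 = 0.4770 → 47.70%.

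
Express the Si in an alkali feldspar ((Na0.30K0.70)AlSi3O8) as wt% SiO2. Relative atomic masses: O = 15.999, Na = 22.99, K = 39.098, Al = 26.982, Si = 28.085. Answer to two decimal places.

65.91 wt%

M((Na0.30K0.70)AlSi3O8) = 273.495 g/mol; M(SiO2) = 60.083 g/mol.
Moles SiO2 per formula unit = 3 Si ÷ 1 = 3.0000.
SiO2 fraction = (3.0000 × 60.083) / 273.495 = 180.249/273.495 = 0.6591.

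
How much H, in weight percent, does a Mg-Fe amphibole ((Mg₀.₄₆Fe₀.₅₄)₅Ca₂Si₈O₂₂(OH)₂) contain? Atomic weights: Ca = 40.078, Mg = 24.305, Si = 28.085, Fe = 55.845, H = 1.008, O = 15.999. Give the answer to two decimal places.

0.22 weight percent

M((Mg₀.₄₆Fe₀.₅₄)₅Ca₂Si₈O₂₂(OH)₂) = 897.511 g/mol.
H contributes 2 × 1.008 = 2.016 g per mole.
2.016/897.511 = 0.0022 → 0.22%.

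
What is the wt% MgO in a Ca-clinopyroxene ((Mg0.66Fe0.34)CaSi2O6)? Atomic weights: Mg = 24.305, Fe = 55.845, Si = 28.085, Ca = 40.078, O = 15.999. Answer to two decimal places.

11.70 wt%

Formula mass = 227.271 g/mol.
0.66 Mg → 0.6600 mol MgO per formula unit; M(MgO) = 40.304, so MgO mass = 26.601 g.
26.601/227.271 × 100 = 11.70 wt%.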